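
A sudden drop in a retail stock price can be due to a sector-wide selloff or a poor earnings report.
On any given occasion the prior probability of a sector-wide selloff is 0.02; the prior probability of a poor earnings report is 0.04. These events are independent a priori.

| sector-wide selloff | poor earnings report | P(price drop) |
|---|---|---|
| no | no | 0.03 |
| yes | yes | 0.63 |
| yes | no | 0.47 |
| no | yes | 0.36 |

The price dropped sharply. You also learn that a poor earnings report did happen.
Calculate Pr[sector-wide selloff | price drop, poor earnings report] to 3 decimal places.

Pr[sector-wide selloff | price drop, poor earnings report] ≈ 0.034

By total probability over both values of sector-wide selloff:
  P(price drop | poor earnings report) = 0.36×0.98 + 0.63×0.02
        = 0.352800 + 0.012600 = 0.365400
Configurations with sector-wide selloff contribute 0.012600, so
  P(sector-wide selloff | price drop, poor earnings report) = 0.012600 / 0.365400 ≈ 0.034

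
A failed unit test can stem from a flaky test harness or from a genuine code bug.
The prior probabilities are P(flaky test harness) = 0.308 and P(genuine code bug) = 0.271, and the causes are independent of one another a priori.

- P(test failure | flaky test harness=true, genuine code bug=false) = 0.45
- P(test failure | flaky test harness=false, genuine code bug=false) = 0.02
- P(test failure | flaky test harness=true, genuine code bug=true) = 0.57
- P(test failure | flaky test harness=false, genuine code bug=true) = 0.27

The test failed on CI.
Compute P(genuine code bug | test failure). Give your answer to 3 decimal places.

P(test failure) = 0.02·0.692·0.729 + 0.27·0.692·0.271 + 0.45·0.308·0.729 + 0.57·0.308·0.271 = 0.010089 + 0.050634 + 0.101039 + 0.047577 = 0.209339
Restricting to configurations with genuine code bug present: 0.050634 + 0.047577 = 0.098211.
So P(genuine code bug | test failure) = 0.098211/0.209339 ≈ 0.469.

P(genuine code bug | test failure) ≈ 0.469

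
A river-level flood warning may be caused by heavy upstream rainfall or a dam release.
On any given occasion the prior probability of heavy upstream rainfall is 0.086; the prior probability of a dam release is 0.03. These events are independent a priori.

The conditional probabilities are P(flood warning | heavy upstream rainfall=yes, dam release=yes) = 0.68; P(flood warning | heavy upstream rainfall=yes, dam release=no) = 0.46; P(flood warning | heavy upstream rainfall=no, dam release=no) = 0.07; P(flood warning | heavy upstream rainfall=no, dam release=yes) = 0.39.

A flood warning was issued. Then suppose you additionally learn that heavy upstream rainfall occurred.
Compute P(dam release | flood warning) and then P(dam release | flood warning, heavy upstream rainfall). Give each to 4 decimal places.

Weight on dam release=true, given the evidence: 0.010694 + 0.001754 = 0.012448
Normalizer over all consistent configurations: 0.07*0.914*0.97 + 0.39*0.914*0.03 + 0.46*0.086*0.97 + 0.68*0.086*0.03 = 0.112882
Posterior = 0.012448 / 0.112882 ≈ 0.1103

With the extra evidence:
Numerator (weight on configurations with dam release): 0.68×0.03 = 0.020400
The normalizing constant is 0.46×0.97 + 0.68×0.03 = 0.466600
Posterior = 0.020400 / 0.466600 ≈ 0.0437
— heavy upstream rainfall explains away the evidence for dam release.

P(dam release | flood warning) ≈ 0.1103; P(dam release | flood warning, heavy upstream rainfall) ≈ 0.0437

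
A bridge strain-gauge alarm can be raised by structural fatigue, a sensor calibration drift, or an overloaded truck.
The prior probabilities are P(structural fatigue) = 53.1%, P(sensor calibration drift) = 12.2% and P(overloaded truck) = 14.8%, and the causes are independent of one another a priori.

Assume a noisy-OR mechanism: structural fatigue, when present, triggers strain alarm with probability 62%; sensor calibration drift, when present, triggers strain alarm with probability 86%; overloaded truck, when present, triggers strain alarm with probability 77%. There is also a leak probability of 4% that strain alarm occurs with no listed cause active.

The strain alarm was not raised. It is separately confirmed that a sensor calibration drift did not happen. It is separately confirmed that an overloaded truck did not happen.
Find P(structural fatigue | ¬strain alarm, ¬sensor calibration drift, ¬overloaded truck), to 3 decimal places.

Under noisy-OR, P(strain alarm | causes) = 1 − (1−0.04)·∏(1−qᵢ) over the active causes.
P(¬strain alarm | ¬sensor calibration drift, ¬overloaded truck) = 0.96×0.469 + 0.3648×0.531 = 0.450240 + 0.193709 = 0.643949
Restricting to configurations with structural fatigue present: 0.3648×0.531 = 0.193709.
Hence the posterior is 0.193709/0.643949 ≈ 0.301.

P(structural fatigue | ¬strain alarm, ¬sensor calibration drift, ¬overloaded truck) ≈ 0.301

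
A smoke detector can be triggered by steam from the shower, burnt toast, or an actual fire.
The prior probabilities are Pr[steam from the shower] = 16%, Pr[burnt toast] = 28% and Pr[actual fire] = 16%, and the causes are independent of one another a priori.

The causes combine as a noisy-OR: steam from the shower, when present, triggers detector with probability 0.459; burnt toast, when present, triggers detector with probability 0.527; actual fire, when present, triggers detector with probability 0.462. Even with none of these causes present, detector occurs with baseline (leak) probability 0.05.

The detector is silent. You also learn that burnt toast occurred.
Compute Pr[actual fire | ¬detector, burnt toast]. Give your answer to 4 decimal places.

Pr[actual fire | ¬detector, burnt toast] ≈ 0.0930

Under noisy-OR, P(detector | causes) = 1 − (1−0.05)·∏(1−qᵢ) over the active causes.
Sum P(¬detector|·) weighted by the priors over the 4 (steam from the shower, actual fire) configurations:
  P(¬detector | burnt toast) = 0.44935*0.84*0.84 + 0.24175*0.84*0.16 + 0.243098*0.16*0.84 + 0.130787*0.16*0.16
        = 0.317061 + 0.032491 + 0.032672 + 0.003348 = 0.385572
Configurations with actual fire contribute 0.035839, so
  P(actual fire | ¬detector, burnt toast) = 0.035839 / 0.385572 ≈ 0.0930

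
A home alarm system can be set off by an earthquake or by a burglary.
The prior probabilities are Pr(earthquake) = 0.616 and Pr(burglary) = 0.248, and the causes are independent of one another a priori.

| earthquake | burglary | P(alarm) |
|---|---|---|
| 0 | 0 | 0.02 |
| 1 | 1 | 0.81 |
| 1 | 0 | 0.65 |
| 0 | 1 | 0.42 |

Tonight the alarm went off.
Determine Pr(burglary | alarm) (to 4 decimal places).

P(alarm) = 0.02·0.384·0.752 + 0.42·0.384·0.248 + 0.65·0.616·0.752 + 0.81·0.616·0.248 = 0.005775 + 0.039997 + 0.301101 + 0.123742 = 0.470615
Of this, 0.163739 comes from 0.039997 + 0.123742 (the burglary=true cases).
P(burglary | alarm) = 0.163739 / 0.470615 ≈ 0.3479

Pr(burglary | alarm) ≈ 0.3479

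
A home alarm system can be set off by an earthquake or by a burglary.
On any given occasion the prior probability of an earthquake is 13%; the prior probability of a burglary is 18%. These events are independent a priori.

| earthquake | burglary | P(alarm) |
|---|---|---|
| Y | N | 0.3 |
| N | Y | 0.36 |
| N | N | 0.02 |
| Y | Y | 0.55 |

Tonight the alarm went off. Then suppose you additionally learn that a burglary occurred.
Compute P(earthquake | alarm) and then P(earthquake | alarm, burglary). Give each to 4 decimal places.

P(earthquake | alarm) ≈ 0.3883; P(earthquake | alarm, burglary) ≈ 0.1859

P(alarm) = 0.02×0.87×0.82 + 0.36×0.87×0.18 + 0.3×0.13×0.82 + 0.55×0.13×0.18 = 0.014268 + 0.056376 + 0.031980 + 0.012870 = 0.115494
Restricting to configurations with earthquake present: 0.031980 + 0.012870 = 0.044850.
P(earthquake | alarm) = 0.044850 / 0.115494 ≈ 0.3883

Now condition on the additional information:
Numerator (weight on configurations with earthquake): 0.55×0.13 = 0.071500
Denominator P(alarm | burglary): 0.36×0.87 + 0.55×0.13 = 0.384700
Posterior = 0.071500 / 0.384700 ≈ 0.1859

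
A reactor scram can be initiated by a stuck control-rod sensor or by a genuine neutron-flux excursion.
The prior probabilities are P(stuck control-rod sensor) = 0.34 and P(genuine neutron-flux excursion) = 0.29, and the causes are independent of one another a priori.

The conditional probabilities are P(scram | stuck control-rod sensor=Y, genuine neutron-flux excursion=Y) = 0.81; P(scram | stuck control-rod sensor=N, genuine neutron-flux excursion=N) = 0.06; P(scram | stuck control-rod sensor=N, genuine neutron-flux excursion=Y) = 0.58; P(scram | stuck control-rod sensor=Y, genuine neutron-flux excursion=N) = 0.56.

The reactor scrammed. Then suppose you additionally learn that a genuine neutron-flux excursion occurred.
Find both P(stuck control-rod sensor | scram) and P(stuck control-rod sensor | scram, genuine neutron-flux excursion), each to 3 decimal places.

Weight on stuck control-rod sensor=true, given the evidence: 0.135184 + 0.079866 = 0.215050
The normalizing constant is 0.06·0.66·0.71 + 0.58·0.66·0.29 + 0.56·0.34·0.71 + 0.81·0.34·0.29 = 0.354178
P(stuck control-rod sensor | scram) = 0.215050/0.354178 ≈ 0.607

Now also conditioning on genuine neutron-flux excursion=true:
For the numerator, keep only stuck control-rod sensor=true terms: 0.81*0.34 = 0.275400
Normalizer over all consistent configurations: 0.58*0.66 + 0.81*0.34 = 0.658200
Posterior = 0.275400 / 0.658200 ≈ 0.418

P(stuck control-rod sensor | scram) ≈ 0.607; P(stuck control-rod sensor | scram, genuine neutron-flux excursion) ≈ 0.418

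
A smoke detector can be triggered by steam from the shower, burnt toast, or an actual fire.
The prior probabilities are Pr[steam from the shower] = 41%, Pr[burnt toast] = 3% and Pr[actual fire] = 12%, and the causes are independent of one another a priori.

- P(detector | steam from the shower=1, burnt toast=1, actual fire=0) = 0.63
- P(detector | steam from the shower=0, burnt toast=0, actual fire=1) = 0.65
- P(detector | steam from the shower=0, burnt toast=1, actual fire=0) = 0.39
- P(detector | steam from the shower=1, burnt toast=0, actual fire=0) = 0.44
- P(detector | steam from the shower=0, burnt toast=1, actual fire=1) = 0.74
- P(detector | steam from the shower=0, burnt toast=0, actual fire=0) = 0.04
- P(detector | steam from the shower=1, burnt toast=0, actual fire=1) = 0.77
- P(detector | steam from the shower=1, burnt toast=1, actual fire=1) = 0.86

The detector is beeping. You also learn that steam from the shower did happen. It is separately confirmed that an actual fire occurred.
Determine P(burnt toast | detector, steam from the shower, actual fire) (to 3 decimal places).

By total probability over both values of burnt toast:
  P(detector | steam from the shower, actual fire) = 0.77*0.97 + 0.86*0.03
        = 0.746900 + 0.025800 = 0.772700
Configurations with burnt toast contribute 0.025800, so
  P(burnt toast | detector, steam from the shower, actual fire) = 0.025800 / 0.772700 ≈ 0.033

P(burnt toast | detector, steam from the shower, actual fire) ≈ 0.033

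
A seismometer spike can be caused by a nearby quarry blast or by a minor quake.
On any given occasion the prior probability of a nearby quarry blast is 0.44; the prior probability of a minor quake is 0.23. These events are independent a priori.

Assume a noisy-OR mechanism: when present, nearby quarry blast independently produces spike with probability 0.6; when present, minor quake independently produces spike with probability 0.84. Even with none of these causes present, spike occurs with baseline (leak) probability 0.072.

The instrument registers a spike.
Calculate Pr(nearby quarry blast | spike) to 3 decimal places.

Pr(nearby quarry blast | spike) ≈ 0.687

Under noisy-OR, P(spike | causes) = 1 − (1−0.072)·∏(1−qᵢ) over the active causes.
By total probability over the 4 (nearby quarry blast, minor quake) configurations:
  P(spike) = 0.072·0.56·0.77 + 0.85152·0.56·0.23 + 0.6288·0.44·0.77 + 0.940608·0.44·0.23
        = 0.031046 + 0.109676 + 0.213037 + 0.095190 = 0.448949
Keeping only the nearby quarry blast-present terms gives 0.308227, so
  P(nearby quarry blast | spike) = 0.308227 / 0.448949 ≈ 0.687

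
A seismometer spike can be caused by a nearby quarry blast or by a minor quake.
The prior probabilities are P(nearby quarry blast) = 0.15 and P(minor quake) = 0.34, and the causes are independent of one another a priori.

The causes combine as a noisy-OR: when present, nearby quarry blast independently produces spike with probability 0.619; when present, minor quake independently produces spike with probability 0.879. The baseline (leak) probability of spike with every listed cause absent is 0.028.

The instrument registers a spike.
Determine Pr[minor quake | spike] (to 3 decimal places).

Pr[minor quake | spike] ≈ 0.796

Under noisy-OR, P(spike | causes) = 1 − (1−0.028)·∏(1−qᵢ) over the active causes.
Sum P(spike|·) weighted by the priors over the 4 (nearby quarry blast, minor quake) configurations:
  P(spike) = 0.028×0.85×0.66 + 0.882388×0.85×0.34 + 0.629668×0.15×0.66 + 0.95519×0.15×0.34
        = 0.015708 + 0.255010 + 0.062337 + 0.048715 = 0.381770
Keeping only the minor quake-present terms gives 0.303725, so
  P(minor quake | spike) = 0.303725 / 0.381770 ≈ 0.796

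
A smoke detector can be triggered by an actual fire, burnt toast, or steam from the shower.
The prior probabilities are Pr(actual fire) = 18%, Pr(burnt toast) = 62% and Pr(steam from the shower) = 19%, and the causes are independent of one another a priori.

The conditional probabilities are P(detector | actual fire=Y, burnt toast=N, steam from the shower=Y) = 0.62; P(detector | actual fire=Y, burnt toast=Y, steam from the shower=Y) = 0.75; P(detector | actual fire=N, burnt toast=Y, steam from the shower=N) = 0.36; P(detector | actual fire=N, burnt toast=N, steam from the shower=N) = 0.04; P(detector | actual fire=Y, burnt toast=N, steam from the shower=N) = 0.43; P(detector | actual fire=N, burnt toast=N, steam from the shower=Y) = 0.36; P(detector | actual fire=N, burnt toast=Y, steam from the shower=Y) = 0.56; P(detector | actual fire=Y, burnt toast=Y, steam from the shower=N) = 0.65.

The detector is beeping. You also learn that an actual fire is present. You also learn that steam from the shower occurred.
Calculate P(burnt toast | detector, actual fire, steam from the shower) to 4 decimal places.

P(burnt toast | detector, actual fire, steam from the shower) ≈ 0.6637

For the numerator, keep only burnt toast=true terms: 0.75×0.62 = 0.465000
Denominator P(detector | actual fire, steam from the shower): 0.62×0.38 + 0.75×0.62 = 0.700600
P(burnt toast | detector, actual fire, steam from the shower) = 0.465000/0.700600 ≈ 0.6637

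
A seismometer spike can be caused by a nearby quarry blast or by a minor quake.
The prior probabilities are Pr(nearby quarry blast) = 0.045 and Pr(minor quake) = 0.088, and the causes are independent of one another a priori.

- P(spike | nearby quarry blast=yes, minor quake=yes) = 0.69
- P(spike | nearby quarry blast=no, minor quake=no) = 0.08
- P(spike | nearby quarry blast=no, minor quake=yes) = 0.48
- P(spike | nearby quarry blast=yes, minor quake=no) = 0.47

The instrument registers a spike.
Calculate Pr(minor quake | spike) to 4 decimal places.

Weight on minor quake=true, given the evidence: 0.040339 + 0.002732 = 0.043071
Normalizer over all consistent configurations: 0.08·0.955·0.912 + 0.48·0.955·0.088 + 0.47·0.045·0.912 + 0.69·0.045·0.088 = 0.132037
Posterior = 0.043071 / 0.132037 ≈ 0.3262

Pr(minor quake | spike) ≈ 0.3262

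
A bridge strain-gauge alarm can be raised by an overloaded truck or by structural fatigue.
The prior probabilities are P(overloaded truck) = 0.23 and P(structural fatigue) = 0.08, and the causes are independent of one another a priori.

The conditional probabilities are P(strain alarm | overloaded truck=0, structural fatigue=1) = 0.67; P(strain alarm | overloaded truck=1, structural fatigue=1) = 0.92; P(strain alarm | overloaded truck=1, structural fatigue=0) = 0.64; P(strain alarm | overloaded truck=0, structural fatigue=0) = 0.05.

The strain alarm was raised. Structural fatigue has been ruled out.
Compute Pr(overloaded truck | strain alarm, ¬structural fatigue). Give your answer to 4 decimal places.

Weight on overloaded truck=true, given the evidence: 0.64×0.23 = 0.147200
Normalizer over all consistent configurations: 0.05×0.77 + 0.64×0.23 = 0.185700
Posterior = 0.147200 / 0.185700 ≈ 0.7927

Pr(overloaded truck | strain alarm, ¬structural fatigue) ≈ 0.7927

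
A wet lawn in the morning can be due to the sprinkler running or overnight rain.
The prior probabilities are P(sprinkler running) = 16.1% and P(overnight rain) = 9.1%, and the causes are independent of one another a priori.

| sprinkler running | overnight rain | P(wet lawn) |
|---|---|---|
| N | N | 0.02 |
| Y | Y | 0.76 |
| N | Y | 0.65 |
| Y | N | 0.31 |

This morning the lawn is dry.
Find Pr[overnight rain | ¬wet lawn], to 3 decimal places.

Pr[overnight rain | ¬wet lawn] ≈ 0.034

By total probability over the 4 (sprinkler running, overnight rain) configurations:
  P(¬wet lawn) = 0.98·0.839·0.909 + 0.35·0.839·0.091 + 0.69·0.161·0.909 + 0.24·0.161·0.091
        = 0.747398 + 0.026722 + 0.100981 + 0.003516 = 0.878617
Keeping only the overnight rain-present terms gives 0.030238, so
  P(overnight rain | ¬wet lawn) = 0.030238 / 0.878617 ≈ 0.034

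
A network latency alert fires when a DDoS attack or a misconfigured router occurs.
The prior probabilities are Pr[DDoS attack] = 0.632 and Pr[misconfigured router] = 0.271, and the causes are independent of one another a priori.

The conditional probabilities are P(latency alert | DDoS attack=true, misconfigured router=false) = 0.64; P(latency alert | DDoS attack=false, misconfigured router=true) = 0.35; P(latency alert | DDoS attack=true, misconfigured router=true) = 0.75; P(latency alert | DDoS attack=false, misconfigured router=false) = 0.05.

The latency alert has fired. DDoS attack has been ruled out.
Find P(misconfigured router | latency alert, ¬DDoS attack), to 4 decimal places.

P(misconfigured router | latency alert, ¬DDoS attack) ≈ 0.7224

Sum P(latency alert|·) weighted by the priors over both values of misconfigured router:
  P(latency alert | ¬DDoS attack) = 0.05×0.729 + 0.35×0.271
        = 0.036450 + 0.094850 = 0.131300
Configurations with misconfigured router contribute 0.094850, so
  P(misconfigured router | latency alert, ¬DDoS attack) = 0.094850 / 0.131300 ≈ 0.7224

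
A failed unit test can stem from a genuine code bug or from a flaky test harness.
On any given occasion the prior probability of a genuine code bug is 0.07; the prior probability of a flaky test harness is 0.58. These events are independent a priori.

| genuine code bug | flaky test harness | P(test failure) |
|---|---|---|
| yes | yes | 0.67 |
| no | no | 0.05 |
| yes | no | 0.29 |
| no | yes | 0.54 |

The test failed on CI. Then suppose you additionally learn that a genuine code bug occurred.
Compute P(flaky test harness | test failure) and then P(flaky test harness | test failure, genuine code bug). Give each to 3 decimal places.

P(flaky test harness | test failure) ≈ 0.919; P(flaky test harness | test failure, genuine code bug) ≈ 0.761

Sum P(test failure|·) weighted by the priors over the 4 (genuine code bug, flaky test harness) configurations:
  P(test failure) = 0.05·0.93·0.42 + 0.54·0.93·0.58 + 0.29·0.07·0.42 + 0.67·0.07·0.58
        = 0.019530 + 0.291276 + 0.008526 + 0.027202 = 0.346534
Keeping only the flaky test harness-present terms gives 0.318478, so
  P(flaky test harness | test failure) = 0.318478 / 0.346534 ≈ 0.919

With the extra evidence:
For the numerator, keep only flaky test harness=true terms: 0.67×0.58 = 0.388600
The normalizing constant is 0.29×0.42 + 0.67×0.58 = 0.510400
P(flaky test harness | test failure, genuine code bug) = 0.388600/0.510400 ≈ 0.761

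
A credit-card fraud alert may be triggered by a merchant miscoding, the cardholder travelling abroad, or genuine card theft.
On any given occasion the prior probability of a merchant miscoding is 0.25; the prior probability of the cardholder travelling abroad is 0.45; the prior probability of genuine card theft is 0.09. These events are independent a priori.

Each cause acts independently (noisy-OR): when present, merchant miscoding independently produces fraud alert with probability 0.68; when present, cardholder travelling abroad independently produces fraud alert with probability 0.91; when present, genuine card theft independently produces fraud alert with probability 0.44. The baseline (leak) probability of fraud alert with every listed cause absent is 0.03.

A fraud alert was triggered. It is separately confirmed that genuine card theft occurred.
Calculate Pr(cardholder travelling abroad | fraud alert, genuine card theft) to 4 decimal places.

Under noisy-OR, P(fraud alert | causes) = 1 − (1−0.03)·∏(1−qᵢ) over the active causes.
By total probability over the 4 (merchant miscoding, cardholder travelling abroad) configurations:
  P(fraud alert | genuine card theft) = 0.4568·0.75·0.55 + 0.951112·0.75·0.45 + 0.826176·0.25·0.55 + 0.984356·0.25·0.45
        = 0.188430 + 0.321000 + 0.113599 + 0.110740 = 0.733769
Configurations with cardholder travelling abroad contribute 0.431740, so
  P(cardholder travelling abroad | fraud alert, genuine card theft) = 0.431740 / 0.733769 ≈ 0.5884

Pr(cardholder travelling abroad | fraud alert, genuine card theft) ≈ 0.5884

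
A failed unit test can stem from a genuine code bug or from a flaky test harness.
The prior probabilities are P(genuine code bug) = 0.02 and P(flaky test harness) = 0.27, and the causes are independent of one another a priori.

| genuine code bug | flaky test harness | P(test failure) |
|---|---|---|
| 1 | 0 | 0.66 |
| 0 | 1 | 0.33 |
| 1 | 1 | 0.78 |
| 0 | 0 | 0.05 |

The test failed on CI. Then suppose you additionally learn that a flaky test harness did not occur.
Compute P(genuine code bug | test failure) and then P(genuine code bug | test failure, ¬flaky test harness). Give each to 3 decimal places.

P(genuine code bug | test failure) ≈ 0.101; P(genuine code bug | test failure, ¬flaky test harness) ≈ 0.212

P(test failure) = 0.05*0.98*0.73 + 0.33*0.98*0.27 + 0.66*0.02*0.73 + 0.78*0.02*0.27 = 0.035770 + 0.087318 + 0.009636 + 0.004212 = 0.136936
Of this, 0.013848 comes from 0.009636 + 0.004212 (the genuine code bug=true cases).
P(genuine code bug | test failure) = 0.013848 / 0.136936 ≈ 0.101

With the extra evidence:
Sum P(test failure|·) weighted by the priors over both values of genuine code bug:
  P(test failure | ¬flaky test harness) = 0.05·0.98 + 0.66·0.02
        = 0.049000 + 0.013200 = 0.062200
Configurations with genuine code bug contribute 0.013200, so
  P(genuine code bug | test failure, ¬flaky test harness) = 0.013200 / 0.062200 ≈ 0.212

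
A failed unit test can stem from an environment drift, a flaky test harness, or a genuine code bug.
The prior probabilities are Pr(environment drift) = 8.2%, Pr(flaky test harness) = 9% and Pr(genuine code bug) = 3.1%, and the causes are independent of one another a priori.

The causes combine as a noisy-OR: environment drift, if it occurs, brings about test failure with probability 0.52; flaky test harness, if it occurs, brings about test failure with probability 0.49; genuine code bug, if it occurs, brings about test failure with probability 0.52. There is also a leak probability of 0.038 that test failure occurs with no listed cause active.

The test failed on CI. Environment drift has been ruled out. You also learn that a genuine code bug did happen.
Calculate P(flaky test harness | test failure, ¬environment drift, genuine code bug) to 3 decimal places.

P(flaky test harness | test failure, ¬environment drift, genuine code bug) ≈ 0.123

Under noisy-OR, P(test failure | causes) = 1 − (1−0.038)·∏(1−qᵢ) over the active causes.
P(test failure | ¬environment drift, genuine code bug) = 0.53824·0.91 + 0.764502·0.09 = 0.489798 + 0.068805 = 0.558603
The flaky test harness-present share is 0.764502·0.09 = 0.068805.
So P(flaky test harness | test failure, ¬environment drift, genuine code bug) = 0.068805/0.558603 ≈ 0.123.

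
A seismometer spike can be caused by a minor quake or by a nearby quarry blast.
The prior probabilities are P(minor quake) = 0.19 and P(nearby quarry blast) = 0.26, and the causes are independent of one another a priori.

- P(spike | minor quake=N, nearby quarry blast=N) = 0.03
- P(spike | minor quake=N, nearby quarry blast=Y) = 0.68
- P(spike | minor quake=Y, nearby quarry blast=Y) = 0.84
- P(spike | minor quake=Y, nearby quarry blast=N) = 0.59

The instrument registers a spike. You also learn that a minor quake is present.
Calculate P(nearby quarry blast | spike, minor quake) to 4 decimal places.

P(nearby quarry blast | spike, minor quake) ≈ 0.3334

Numerator (weight on configurations with nearby quarry blast): 0.84·0.26 = 0.218400
Denominator P(spike | minor quake): 0.59·0.74 + 0.84·0.26 = 0.655000
Posterior = 0.218400 / 0.655000 ≈ 0.3334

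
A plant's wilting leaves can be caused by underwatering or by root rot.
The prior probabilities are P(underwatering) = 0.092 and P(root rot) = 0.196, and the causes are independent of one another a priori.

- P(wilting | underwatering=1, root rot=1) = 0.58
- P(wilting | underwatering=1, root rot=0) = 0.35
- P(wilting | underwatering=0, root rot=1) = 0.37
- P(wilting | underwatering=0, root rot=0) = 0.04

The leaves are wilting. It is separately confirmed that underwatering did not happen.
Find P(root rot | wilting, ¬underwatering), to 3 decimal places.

Enumerate both values of root rot and weight by the priors:
  P(wilting | ¬underwatering) = 0.04*0.804 + 0.37*0.196
        = 0.032160 + 0.072520 = 0.104680
Configurations with root rot contribute 0.072520, so
  P(root rot | wilting, ¬underwatering) = 0.072520 / 0.104680 ≈ 0.693

P(root rot | wilting, ¬underwatering) ≈ 0.693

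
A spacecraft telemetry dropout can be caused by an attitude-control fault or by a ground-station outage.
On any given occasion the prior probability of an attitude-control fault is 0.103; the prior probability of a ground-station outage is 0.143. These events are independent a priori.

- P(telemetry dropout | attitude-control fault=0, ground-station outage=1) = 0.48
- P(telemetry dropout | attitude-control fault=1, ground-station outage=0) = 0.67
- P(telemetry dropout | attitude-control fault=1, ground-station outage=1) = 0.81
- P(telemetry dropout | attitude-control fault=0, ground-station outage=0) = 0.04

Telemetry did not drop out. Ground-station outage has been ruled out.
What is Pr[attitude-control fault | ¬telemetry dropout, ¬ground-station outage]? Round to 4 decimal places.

Pr[attitude-control fault | ¬telemetry dropout, ¬ground-station outage] ≈ 0.0380

Weight on attitude-control fault=true, given the evidence: 0.33×0.103 = 0.033990
The normalizing constant is 0.96×0.897 + 0.33×0.103 = 0.895110
Posterior = 0.033990 / 0.895110 ≈ 0.0380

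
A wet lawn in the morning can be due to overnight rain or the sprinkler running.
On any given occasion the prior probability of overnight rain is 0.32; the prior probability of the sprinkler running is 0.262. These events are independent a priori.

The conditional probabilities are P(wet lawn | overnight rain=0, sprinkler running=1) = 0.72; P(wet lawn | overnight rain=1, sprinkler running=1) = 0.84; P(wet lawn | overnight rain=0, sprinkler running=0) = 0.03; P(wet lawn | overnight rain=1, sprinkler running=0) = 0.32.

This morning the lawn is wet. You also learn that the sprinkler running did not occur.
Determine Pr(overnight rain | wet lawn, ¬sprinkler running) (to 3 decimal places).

Enumerate both values of overnight rain and weight by the priors:
  P(wet lawn | ¬sprinkler running) = 0.03×0.68 + 0.32×0.32
        = 0.020400 + 0.102400 = 0.122800
Keeping only the overnight rain-present terms gives 0.102400, so
  P(overnight rain | wet lawn, ¬sprinkler running) = 0.102400 / 0.122800 ≈ 0.834

Pr(overnight rain | wet lawn, ¬sprinkler running) ≈ 0.834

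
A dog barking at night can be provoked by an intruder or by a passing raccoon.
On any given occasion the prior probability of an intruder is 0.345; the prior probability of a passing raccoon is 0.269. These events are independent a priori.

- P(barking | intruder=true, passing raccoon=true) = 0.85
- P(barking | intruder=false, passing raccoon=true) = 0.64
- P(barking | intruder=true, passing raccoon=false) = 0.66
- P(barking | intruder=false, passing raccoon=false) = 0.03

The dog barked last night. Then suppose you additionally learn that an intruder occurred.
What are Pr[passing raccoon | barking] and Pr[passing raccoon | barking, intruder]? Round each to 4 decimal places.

Pr[passing raccoon | barking] ≈ 0.5145; Pr[passing raccoon | barking, intruder] ≈ 0.3215

By total probability over the 4 (intruder, passing raccoon) configurations:
  P(barking) = 0.03·0.655·0.731 + 0.64·0.655·0.269 + 0.66·0.345·0.731 + 0.85·0.345·0.269
        = 0.014364 + 0.112765 + 0.166449 + 0.078884 = 0.372462
The terms with passing raccoon present sum to 0.191649, so
  P(passing raccoon | barking) = 0.191649 / 0.372462 ≈ 0.5145

Now condition on the additional information:
P(barking | intruder) = 0.66×0.731 + 0.85×0.269 = 0.482460 + 0.228650 = 0.711110
Of this, 0.228650 comes from 0.85×0.269 (the passing raccoon=true cases).
P(passing raccoon | barking, intruder) = 0.228650 / 0.711110 ≈ 0.3215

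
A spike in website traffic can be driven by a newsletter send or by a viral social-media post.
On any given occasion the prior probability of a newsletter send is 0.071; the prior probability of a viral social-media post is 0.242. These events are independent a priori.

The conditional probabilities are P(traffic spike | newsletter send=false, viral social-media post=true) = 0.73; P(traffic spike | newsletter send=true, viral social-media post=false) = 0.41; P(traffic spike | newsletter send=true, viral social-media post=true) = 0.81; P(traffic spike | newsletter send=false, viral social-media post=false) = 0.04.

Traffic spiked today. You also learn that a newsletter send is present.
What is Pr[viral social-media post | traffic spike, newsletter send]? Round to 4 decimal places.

Pr[viral social-media post | traffic spike, newsletter send] ≈ 0.3868

Enumerate both values of viral social-media post and weight by the priors:
  P(traffic spike | newsletter send) = 0.41*0.758 + 0.81*0.242
        = 0.310780 + 0.196020 = 0.506800
Configurations with viral social-media post contribute 0.196020, so
  P(viral social-media post | traffic spike, newsletter send) = 0.196020 / 0.506800 ≈ 0.3868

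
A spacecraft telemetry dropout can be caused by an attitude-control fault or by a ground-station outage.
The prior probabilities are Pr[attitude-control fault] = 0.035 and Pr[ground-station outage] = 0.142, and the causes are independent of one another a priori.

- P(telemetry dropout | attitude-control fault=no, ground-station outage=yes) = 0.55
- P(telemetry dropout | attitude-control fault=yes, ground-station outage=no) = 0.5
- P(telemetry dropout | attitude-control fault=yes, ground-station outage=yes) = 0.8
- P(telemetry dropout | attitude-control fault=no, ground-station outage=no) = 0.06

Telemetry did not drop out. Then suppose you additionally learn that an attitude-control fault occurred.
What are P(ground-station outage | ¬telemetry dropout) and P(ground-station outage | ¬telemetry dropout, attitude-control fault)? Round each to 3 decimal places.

P(¬telemetry dropout) = 0.94×0.965×0.858 + 0.45×0.965×0.142 + 0.5×0.035×0.858 + 0.2×0.035×0.142 = 0.778292 + 0.061663 + 0.015015 + 0.000994 = 0.855964
The ground-station outage-present share is 0.061663 + 0.000994 = 0.062657.
So P(ground-station outage | ¬telemetry dropout) = 0.062657/0.855964 ≈ 0.073.

With the extra evidence:
For the numerator, keep only ground-station outage=true terms: 0.2*0.142 = 0.028400
Denominator P(¬telemetry dropout | attitude-control fault): 0.5*0.858 + 0.2*0.142 = 0.457400
Posterior = 0.028400 / 0.457400 ≈ 0.062

P(ground-station outage | ¬telemetry dropout) ≈ 0.073; P(ground-station outage | ¬telemetry dropout, attitude-control fault) ≈ 0.062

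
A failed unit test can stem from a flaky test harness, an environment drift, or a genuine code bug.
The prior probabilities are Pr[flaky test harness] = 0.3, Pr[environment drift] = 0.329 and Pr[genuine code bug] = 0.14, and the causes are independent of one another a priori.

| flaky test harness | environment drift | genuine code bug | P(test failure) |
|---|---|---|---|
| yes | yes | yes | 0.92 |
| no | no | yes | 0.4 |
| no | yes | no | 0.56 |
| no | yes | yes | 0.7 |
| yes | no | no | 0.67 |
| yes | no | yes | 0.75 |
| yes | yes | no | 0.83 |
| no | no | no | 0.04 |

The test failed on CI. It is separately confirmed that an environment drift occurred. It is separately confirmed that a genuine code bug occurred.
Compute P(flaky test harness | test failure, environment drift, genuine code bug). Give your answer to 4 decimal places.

P(flaky test harness | test failure, environment drift, genuine code bug) ≈ 0.3603

By total probability over both values of flaky test harness:
  P(test failure | environment drift, genuine code bug) = 0.7·0.7 + 0.92·0.3
        = 0.490000 + 0.276000 = 0.766000
Configurations with flaky test harness contribute 0.276000, so
  P(flaky test harness | test failure, environment drift, genuine code bug) = 0.276000 / 0.766000 ≈ 0.3603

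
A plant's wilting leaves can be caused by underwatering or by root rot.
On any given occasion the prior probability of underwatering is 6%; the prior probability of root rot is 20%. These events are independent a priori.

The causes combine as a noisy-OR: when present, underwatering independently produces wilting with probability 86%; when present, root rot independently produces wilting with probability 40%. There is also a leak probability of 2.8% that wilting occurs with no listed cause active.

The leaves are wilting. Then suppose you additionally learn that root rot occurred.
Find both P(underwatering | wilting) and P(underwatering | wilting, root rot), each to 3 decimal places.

Under noisy-OR, P(wilting | causes) = 1 − (1−0.028)·∏(1−qᵢ) over the active causes.
Enumerate the 4 (underwatering, root rot) configurations and weight by the priors:
  P(wilting) = 0.028*0.94*0.8 + 0.4168*0.94*0.2 + 0.86392*0.06*0.8 + 0.918352*0.06*0.2
        = 0.021056 + 0.078358 + 0.041468 + 0.011020 = 0.151902
Keeping only the underwatering-present terms gives 0.052488, so
  P(underwatering | wilting) = 0.052488 / 0.151902 ≈ 0.346

With the extra evidence:
P(wilting | root rot) = 0.4168×0.94 + 0.918352×0.06 = 0.391792 + 0.055101 = 0.446893
Of this, 0.055101 comes from 0.918352×0.06 (the underwatering=true cases).
Hence the posterior is 0.055101/0.446893 ≈ 0.123.
This is intercausal reasoning (explaining away): once root rot accounts for the wilting, underwatering becomes less likely.

P(underwatering | wilting) ≈ 0.346; P(underwatering | wilting, root rot) ≈ 0.123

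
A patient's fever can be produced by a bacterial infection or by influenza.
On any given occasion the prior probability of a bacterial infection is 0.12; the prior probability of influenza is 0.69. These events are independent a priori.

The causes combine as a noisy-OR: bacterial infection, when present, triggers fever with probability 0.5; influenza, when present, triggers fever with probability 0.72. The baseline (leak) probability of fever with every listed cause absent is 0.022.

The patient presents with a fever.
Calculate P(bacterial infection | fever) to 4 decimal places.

Under noisy-OR, P(fever | causes) = 1 − (1−0.022)·∏(1−qᵢ) over the active causes.
Weight on bacterial infection=true, given the evidence: 0.019009 + 0.071463 = 0.090472
Normalizer over all consistent configurations: 0.022*0.88*0.31 + 0.72616*0.88*0.69 + 0.511*0.12*0.31 + 0.86308*0.12*0.69 = 0.537398
P(bacterial infection | fever) = 0.090472/0.537398 ≈ 0.1684

P(bacterial infection | fever) ≈ 0.1684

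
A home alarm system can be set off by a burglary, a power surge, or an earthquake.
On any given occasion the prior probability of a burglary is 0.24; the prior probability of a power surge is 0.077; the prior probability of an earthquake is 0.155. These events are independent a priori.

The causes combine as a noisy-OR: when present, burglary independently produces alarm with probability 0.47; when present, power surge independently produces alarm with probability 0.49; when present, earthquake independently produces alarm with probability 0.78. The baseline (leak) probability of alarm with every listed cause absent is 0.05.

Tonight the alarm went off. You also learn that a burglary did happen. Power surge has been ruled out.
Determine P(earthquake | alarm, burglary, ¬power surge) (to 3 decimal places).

P(earthquake | alarm, burglary, ¬power surge) ≈ 0.247

Under noisy-OR, P(alarm | causes) = 1 − (1−0.05)·∏(1−qᵢ) over the active causes.
For the numerator, keep only earthquake=true terms: 0.88923×0.155 = 0.137831
Normalizer over all consistent configurations: 0.4965×0.845 + 0.88923×0.155 = 0.557373
Posterior = 0.137831 / 0.557373 ≈ 0.247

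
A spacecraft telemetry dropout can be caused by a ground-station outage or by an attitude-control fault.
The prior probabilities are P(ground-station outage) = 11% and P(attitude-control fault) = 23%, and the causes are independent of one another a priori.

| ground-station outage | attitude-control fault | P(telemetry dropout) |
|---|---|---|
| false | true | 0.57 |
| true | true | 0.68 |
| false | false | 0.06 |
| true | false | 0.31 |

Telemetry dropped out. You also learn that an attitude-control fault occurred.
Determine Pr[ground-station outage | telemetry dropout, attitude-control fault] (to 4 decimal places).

Numerator (weight on configurations with ground-station outage): 0.68×0.11 = 0.074800
Denominator P(telemetry dropout | attitude-control fault): 0.57×0.89 + 0.68×0.11 = 0.582100
Posterior = 0.074800 / 0.582100 ≈ 0.1285

Pr[ground-station outage | telemetry dropout, attitude-control fault] ≈ 0.1285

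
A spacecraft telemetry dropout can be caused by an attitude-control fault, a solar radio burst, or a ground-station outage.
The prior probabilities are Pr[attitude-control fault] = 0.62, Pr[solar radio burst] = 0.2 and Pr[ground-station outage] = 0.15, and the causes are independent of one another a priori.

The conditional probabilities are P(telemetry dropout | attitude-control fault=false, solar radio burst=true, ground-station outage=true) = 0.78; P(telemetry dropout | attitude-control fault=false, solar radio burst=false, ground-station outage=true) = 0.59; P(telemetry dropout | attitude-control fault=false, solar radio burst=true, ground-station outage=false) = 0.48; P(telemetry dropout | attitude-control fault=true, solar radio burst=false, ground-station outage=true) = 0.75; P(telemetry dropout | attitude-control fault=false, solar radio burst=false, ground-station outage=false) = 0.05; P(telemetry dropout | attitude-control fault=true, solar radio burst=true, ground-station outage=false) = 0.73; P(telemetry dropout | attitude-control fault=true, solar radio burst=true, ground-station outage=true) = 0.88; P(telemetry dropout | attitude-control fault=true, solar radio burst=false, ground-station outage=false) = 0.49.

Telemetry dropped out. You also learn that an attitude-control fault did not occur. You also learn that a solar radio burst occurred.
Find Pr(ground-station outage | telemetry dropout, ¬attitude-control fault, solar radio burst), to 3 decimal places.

Numerator (weight on configurations with ground-station outage): 0.78×0.15 = 0.117000
Denominator P(telemetry dropout | ¬attitude-control fault, solar radio burst): 0.48×0.85 + 0.78×0.15 = 0.525000
P(ground-station outage | telemetry dropout, ¬attitude-control fault, solar radio burst) = 0.117000/0.525000 ≈ 0.223

Pr(ground-station outage | telemetry dropout, ¬attitude-control fault, solar radio burst) ≈ 0.223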